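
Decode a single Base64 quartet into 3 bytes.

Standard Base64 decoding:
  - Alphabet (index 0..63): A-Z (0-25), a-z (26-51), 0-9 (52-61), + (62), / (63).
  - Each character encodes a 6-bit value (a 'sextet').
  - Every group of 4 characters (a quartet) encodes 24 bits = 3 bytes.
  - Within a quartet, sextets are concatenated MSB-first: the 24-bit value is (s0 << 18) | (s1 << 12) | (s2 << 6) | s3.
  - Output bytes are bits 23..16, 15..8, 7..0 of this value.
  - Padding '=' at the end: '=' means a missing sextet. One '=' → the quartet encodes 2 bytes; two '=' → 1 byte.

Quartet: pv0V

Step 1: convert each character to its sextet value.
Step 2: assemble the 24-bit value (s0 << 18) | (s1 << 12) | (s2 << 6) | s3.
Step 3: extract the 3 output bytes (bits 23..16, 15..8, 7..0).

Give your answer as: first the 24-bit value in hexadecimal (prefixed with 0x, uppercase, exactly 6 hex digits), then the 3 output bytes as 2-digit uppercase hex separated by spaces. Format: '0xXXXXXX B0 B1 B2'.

Sextets: p=41, v=47, 0=52, V=21
24-bit: (41<<18) | (47<<12) | (52<<6) | 21
      = 0xA40000 | 0x02F000 | 0x000D00 | 0x000015
      = 0xA6FD15
Bytes: (v>>16)&0xFF=A6, (v>>8)&0xFF=FD, v&0xFF=15

Answer: 0xA6FD15 A6 FD 15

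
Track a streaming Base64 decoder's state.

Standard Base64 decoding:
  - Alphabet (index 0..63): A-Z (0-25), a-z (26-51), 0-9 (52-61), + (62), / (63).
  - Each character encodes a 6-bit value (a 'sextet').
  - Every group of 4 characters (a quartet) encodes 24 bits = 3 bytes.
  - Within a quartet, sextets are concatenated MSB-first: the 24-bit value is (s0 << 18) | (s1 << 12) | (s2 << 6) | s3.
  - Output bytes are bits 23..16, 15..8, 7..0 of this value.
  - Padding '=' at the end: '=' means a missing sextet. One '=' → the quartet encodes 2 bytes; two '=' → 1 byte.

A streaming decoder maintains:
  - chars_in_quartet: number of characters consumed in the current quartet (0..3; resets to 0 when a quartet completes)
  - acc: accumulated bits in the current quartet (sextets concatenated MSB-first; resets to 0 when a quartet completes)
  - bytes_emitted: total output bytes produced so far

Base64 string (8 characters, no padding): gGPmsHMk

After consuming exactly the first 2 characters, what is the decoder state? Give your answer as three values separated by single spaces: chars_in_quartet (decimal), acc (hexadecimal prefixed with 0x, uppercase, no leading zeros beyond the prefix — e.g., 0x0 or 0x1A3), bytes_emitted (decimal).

Answer: 2 0x806 0

Derivation:
After char 0 ('g'=32): chars_in_quartet=1 acc=0x20 bytes_emitted=0
After char 1 ('G'=6): chars_in_quartet=2 acc=0x806 bytes_emitted=0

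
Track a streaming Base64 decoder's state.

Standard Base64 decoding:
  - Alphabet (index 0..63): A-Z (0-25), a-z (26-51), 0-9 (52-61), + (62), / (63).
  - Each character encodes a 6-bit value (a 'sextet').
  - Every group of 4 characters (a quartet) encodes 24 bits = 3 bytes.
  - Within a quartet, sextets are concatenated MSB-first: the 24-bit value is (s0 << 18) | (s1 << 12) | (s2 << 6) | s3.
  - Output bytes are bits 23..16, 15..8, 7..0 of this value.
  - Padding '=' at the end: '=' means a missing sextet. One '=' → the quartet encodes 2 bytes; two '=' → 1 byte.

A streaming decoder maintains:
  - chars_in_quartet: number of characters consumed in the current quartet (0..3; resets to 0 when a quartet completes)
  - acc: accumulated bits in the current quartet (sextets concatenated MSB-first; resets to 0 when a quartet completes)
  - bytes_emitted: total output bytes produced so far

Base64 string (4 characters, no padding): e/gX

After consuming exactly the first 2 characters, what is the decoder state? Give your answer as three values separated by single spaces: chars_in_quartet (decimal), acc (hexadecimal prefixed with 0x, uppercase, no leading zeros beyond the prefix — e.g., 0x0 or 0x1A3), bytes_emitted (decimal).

After char 0 ('e'=30): chars_in_quartet=1 acc=0x1E bytes_emitted=0
After char 1 ('/'=63): chars_in_quartet=2 acc=0x7BF bytes_emitted=0

Answer: 2 0x7BF 0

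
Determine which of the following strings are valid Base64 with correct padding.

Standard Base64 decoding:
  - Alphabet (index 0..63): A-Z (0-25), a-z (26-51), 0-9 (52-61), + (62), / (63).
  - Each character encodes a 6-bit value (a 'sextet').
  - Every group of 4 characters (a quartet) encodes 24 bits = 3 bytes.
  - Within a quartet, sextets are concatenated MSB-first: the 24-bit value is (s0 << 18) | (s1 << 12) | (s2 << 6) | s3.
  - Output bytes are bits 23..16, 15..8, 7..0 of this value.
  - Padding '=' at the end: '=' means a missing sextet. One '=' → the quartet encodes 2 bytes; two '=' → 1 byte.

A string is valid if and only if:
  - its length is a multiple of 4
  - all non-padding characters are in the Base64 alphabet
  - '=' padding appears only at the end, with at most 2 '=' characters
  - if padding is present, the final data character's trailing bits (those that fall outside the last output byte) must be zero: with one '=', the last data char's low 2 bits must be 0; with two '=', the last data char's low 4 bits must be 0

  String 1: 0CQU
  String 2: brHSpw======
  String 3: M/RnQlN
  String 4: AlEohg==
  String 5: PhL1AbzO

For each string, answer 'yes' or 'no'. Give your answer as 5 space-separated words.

Answer: yes no no yes yes

Derivation:
String 1: '0CQU' → valid
String 2: 'brHSpw======' → invalid (6 pad chars (max 2))
String 3: 'M/RnQlN' → invalid (len=7 not mult of 4)
String 4: 'AlEohg==' → valid
String 5: 'PhL1AbzO' → valid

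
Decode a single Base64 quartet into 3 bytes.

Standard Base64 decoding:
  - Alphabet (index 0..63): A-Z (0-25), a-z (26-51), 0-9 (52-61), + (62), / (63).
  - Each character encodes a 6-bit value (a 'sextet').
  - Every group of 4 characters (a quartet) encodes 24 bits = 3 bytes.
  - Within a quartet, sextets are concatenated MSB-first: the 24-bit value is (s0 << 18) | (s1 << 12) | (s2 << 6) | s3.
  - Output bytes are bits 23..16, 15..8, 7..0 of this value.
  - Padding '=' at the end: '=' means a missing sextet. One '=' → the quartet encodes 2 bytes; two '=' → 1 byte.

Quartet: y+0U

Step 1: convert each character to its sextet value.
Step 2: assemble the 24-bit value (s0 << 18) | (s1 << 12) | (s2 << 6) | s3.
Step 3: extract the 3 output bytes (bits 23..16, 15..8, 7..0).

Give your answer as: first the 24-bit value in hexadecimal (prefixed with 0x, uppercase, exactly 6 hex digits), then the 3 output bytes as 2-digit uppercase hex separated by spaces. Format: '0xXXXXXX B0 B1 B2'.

Answer: 0xCBED14 CB ED 14

Derivation:
Sextets: y=50, +=62, 0=52, U=20
24-bit: (50<<18) | (62<<12) | (52<<6) | 20
      = 0xC80000 | 0x03E000 | 0x000D00 | 0x000014
      = 0xCBED14
Bytes: (v>>16)&0xFF=CB, (v>>8)&0xFF=ED, v&0xFF=14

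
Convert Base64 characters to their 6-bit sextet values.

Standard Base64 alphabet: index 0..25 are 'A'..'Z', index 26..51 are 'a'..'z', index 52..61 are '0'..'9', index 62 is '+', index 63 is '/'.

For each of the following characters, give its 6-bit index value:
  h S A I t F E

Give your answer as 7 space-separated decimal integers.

Answer: 33 18 0 8 45 5 4

Derivation:
'h': a..z range, 26 + ord('h') − ord('a') = 33
'S': A..Z range, ord('S') − ord('A') = 18
'A': A..Z range, ord('A') − ord('A') = 0
'I': A..Z range, ord('I') − ord('A') = 8
't': a..z range, 26 + ord('t') − ord('a') = 45
'F': A..Z range, ord('F') − ord('A') = 5
'E': A..Z range, ord('E') − ord('A') = 4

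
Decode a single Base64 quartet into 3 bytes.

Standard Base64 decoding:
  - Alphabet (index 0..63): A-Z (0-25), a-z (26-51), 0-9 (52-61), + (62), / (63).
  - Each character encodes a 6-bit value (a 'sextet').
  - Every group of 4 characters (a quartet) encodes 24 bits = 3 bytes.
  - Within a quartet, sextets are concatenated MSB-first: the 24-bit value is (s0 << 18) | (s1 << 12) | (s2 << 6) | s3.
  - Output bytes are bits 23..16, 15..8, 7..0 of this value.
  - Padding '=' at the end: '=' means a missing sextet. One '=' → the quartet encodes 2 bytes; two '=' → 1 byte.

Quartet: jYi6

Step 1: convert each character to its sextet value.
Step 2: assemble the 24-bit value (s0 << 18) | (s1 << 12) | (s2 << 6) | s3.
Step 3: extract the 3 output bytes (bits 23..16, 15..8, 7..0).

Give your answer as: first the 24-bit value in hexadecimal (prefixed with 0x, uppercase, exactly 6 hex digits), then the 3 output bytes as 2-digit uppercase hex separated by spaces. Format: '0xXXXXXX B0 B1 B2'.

Answer: 0x8D88BA 8D 88 BA

Derivation:
Sextets: j=35, Y=24, i=34, 6=58
24-bit: (35<<18) | (24<<12) | (34<<6) | 58
      = 0x8C0000 | 0x018000 | 0x000880 | 0x00003A
      = 0x8D88BA
Bytes: (v>>16)&0xFF=8D, (v>>8)&0xFF=88, v&0xFF=BA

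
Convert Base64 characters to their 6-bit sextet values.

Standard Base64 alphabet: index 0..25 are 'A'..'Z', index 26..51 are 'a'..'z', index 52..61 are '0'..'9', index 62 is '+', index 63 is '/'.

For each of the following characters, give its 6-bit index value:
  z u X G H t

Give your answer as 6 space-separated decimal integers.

Answer: 51 46 23 6 7 45

Derivation:
'z': a..z range, 26 + ord('z') − ord('a') = 51
'u': a..z range, 26 + ord('u') − ord('a') = 46
'X': A..Z range, ord('X') − ord('A') = 23
'G': A..Z range, ord('G') − ord('A') = 6
'H': A..Z range, ord('H') − ord('A') = 7
't': a..z range, 26 + ord('t') − ord('a') = 45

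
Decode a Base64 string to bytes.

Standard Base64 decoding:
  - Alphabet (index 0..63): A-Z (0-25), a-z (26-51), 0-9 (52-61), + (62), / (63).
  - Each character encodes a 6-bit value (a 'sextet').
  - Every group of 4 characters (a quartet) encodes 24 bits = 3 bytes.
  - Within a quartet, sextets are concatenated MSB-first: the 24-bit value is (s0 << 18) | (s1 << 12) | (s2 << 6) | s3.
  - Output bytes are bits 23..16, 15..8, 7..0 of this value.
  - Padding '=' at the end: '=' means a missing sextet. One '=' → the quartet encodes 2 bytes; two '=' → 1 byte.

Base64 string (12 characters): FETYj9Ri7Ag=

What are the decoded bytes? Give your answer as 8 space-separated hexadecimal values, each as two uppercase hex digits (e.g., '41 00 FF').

Answer: 14 44 D8 8F D4 62 EC 08

Derivation:
After char 0 ('F'=5): chars_in_quartet=1 acc=0x5 bytes_emitted=0
After char 1 ('E'=4): chars_in_quartet=2 acc=0x144 bytes_emitted=0
After char 2 ('T'=19): chars_in_quartet=3 acc=0x5113 bytes_emitted=0
After char 3 ('Y'=24): chars_in_quartet=4 acc=0x1444D8 -> emit 14 44 D8, reset; bytes_emitted=3
After char 4 ('j'=35): chars_in_quartet=1 acc=0x23 bytes_emitted=3
After char 5 ('9'=61): chars_in_quartet=2 acc=0x8FD bytes_emitted=3
After char 6 ('R'=17): chars_in_quartet=3 acc=0x23F51 bytes_emitted=3
After char 7 ('i'=34): chars_in_quartet=4 acc=0x8FD462 -> emit 8F D4 62, reset; bytes_emitted=6
After char 8 ('7'=59): chars_in_quartet=1 acc=0x3B bytes_emitted=6
After char 9 ('A'=0): chars_in_quartet=2 acc=0xEC0 bytes_emitted=6
After char 10 ('g'=32): chars_in_quartet=3 acc=0x3B020 bytes_emitted=6
Padding '=': partial quartet acc=0x3B020 -> emit EC 08; bytes_emitted=8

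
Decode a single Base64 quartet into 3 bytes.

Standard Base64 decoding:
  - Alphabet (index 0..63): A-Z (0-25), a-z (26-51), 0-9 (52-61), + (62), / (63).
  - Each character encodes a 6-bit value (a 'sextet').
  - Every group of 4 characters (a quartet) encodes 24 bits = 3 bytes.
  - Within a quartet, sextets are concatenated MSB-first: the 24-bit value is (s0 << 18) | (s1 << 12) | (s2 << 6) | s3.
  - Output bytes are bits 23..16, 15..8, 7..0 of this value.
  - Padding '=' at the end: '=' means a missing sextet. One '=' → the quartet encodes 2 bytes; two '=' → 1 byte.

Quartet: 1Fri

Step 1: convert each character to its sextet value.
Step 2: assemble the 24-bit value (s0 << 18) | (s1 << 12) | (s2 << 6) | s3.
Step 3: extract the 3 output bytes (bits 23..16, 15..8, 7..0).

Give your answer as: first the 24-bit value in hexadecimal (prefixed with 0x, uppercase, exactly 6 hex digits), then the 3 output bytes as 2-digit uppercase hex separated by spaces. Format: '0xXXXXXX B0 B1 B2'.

Sextets: 1=53, F=5, r=43, i=34
24-bit: (53<<18) | (5<<12) | (43<<6) | 34
      = 0xD40000 | 0x005000 | 0x000AC0 | 0x000022
      = 0xD45AE2
Bytes: (v>>16)&0xFF=D4, (v>>8)&0xFF=5A, v&0xFF=E2

Answer: 0xD45AE2 D4 5A E2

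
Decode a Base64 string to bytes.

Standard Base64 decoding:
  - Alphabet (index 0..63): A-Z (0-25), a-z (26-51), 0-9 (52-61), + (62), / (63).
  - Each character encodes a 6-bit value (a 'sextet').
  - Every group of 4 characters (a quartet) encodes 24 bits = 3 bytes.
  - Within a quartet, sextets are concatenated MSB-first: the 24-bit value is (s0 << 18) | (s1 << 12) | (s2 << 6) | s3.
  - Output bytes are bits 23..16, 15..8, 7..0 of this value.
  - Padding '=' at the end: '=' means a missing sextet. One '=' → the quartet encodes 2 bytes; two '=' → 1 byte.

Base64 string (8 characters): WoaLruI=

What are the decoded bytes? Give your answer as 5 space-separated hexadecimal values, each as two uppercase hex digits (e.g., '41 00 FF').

After char 0 ('W'=22): chars_in_quartet=1 acc=0x16 bytes_emitted=0
After char 1 ('o'=40): chars_in_quartet=2 acc=0x5A8 bytes_emitted=0
After char 2 ('a'=26): chars_in_quartet=3 acc=0x16A1A bytes_emitted=0
After char 3 ('L'=11): chars_in_quartet=4 acc=0x5A868B -> emit 5A 86 8B, reset; bytes_emitted=3
After char 4 ('r'=43): chars_in_quartet=1 acc=0x2B bytes_emitted=3
After char 5 ('u'=46): chars_in_quartet=2 acc=0xAEE bytes_emitted=3
After char 6 ('I'=8): chars_in_quartet=3 acc=0x2BB88 bytes_emitted=3
Padding '=': partial quartet acc=0x2BB88 -> emit AE E2; bytes_emitted=5

Answer: 5A 86 8B AE E2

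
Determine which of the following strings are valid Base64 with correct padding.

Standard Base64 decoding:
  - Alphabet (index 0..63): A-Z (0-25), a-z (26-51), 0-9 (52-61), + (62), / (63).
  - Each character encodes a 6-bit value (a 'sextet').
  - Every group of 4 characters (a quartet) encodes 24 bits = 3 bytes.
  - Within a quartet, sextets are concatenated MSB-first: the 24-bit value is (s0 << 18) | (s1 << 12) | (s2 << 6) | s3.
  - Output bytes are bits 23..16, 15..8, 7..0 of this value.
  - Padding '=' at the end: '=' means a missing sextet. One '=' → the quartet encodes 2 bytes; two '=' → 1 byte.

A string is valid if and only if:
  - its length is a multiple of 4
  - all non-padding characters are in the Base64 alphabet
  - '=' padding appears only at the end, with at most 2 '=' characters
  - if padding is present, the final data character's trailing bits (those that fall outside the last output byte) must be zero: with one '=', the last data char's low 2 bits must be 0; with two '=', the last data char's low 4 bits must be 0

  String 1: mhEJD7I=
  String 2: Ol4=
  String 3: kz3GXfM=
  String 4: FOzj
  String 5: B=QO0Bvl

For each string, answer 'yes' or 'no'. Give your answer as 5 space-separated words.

String 1: 'mhEJD7I=' → valid
String 2: 'Ol4=' → valid
String 3: 'kz3GXfM=' → valid
String 4: 'FOzj' → valid
String 5: 'B=QO0Bvl' → invalid (bad char(s): ['=']; '=' in middle)

Answer: yes yes yes yes no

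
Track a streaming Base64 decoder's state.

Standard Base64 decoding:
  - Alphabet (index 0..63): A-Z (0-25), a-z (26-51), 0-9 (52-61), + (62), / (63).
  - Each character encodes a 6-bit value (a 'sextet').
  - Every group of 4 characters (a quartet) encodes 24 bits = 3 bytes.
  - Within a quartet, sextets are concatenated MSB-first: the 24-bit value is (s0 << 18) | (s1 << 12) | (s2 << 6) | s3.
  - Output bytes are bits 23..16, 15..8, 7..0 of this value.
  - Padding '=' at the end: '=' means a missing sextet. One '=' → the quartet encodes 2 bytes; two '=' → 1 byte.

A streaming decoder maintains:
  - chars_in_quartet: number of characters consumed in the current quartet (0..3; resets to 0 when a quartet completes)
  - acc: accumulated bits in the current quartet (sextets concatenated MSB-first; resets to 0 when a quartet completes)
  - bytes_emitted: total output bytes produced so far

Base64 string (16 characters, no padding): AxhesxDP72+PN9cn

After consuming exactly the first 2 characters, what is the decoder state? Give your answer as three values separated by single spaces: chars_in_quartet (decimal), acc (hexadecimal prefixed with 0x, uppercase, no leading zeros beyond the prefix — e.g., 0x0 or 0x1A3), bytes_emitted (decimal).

Answer: 2 0x31 0

Derivation:
After char 0 ('A'=0): chars_in_quartet=1 acc=0x0 bytes_emitted=0
After char 1 ('x'=49): chars_in_quartet=2 acc=0x31 bytes_emitted=0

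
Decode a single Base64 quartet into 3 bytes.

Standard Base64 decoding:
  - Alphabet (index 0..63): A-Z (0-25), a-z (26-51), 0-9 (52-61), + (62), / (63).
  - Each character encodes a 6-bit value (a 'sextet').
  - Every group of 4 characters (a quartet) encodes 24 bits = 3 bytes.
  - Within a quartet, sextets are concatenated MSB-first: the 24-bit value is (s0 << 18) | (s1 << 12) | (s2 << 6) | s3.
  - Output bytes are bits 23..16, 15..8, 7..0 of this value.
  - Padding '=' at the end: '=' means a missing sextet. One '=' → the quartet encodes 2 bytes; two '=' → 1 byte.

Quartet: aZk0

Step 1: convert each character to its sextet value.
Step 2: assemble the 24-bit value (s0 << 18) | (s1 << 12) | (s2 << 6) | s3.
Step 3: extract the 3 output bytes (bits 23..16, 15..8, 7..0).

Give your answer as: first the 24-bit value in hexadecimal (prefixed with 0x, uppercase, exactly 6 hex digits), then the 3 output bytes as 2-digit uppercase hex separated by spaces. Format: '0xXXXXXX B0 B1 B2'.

Sextets: a=26, Z=25, k=36, 0=52
24-bit: (26<<18) | (25<<12) | (36<<6) | 52
      = 0x680000 | 0x019000 | 0x000900 | 0x000034
      = 0x699934
Bytes: (v>>16)&0xFF=69, (v>>8)&0xFF=99, v&0xFF=34

Answer: 0x699934 69 99 34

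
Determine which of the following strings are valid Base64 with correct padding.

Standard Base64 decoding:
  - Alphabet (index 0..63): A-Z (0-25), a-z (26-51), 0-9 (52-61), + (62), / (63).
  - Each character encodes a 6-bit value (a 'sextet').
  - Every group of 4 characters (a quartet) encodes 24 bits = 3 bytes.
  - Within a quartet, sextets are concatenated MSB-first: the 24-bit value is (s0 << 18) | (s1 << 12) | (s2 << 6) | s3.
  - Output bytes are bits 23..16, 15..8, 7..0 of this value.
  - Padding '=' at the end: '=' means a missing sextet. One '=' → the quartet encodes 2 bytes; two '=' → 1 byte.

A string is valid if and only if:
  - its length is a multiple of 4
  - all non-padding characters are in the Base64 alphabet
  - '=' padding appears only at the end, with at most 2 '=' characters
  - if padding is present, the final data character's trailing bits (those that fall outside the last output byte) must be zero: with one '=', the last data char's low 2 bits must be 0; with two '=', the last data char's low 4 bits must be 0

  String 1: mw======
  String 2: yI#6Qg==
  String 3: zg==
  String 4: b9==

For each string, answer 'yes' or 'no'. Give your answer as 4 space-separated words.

Answer: no no yes no

Derivation:
String 1: 'mw======' → invalid (6 pad chars (max 2))
String 2: 'yI#6Qg==' → invalid (bad char(s): ['#'])
String 3: 'zg==' → valid
String 4: 'b9==' → invalid (bad trailing bits)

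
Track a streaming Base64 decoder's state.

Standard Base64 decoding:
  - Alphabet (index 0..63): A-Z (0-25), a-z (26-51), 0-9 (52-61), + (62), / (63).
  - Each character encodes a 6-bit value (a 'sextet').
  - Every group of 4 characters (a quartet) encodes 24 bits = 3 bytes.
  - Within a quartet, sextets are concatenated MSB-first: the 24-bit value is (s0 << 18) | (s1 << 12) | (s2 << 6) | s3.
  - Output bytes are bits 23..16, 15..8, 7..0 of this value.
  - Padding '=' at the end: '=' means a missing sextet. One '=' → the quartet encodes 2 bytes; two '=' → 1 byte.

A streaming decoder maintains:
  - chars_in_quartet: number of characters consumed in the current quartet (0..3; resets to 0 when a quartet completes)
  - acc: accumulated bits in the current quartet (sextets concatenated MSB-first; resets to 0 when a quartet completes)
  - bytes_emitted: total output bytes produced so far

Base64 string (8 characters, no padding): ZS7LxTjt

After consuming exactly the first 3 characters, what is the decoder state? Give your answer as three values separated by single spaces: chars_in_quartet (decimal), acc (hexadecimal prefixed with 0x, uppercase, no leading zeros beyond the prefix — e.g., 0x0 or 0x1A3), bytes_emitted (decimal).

After char 0 ('Z'=25): chars_in_quartet=1 acc=0x19 bytes_emitted=0
After char 1 ('S'=18): chars_in_quartet=2 acc=0x652 bytes_emitted=0
After char 2 ('7'=59): chars_in_quartet=3 acc=0x194BB bytes_emitted=0

Answer: 3 0x194BB 0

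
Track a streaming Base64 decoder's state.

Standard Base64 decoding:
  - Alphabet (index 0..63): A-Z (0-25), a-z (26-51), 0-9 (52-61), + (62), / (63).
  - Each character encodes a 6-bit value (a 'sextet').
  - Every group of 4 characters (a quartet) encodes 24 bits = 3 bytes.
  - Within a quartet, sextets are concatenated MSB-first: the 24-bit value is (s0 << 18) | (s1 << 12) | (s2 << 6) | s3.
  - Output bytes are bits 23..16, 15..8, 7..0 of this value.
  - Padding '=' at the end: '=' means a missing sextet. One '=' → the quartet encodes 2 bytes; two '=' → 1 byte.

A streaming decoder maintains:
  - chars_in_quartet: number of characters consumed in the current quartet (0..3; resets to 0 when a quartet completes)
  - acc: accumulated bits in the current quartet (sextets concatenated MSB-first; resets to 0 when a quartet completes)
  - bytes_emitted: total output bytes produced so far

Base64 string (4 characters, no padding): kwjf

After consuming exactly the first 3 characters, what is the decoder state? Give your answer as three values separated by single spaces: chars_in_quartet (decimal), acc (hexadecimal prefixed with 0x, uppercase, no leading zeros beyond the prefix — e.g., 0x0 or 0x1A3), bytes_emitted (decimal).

After char 0 ('k'=36): chars_in_quartet=1 acc=0x24 bytes_emitted=0
After char 1 ('w'=48): chars_in_quartet=2 acc=0x930 bytes_emitted=0
After char 2 ('j'=35): chars_in_quartet=3 acc=0x24C23 bytes_emitted=0

Answer: 3 0x24C23 0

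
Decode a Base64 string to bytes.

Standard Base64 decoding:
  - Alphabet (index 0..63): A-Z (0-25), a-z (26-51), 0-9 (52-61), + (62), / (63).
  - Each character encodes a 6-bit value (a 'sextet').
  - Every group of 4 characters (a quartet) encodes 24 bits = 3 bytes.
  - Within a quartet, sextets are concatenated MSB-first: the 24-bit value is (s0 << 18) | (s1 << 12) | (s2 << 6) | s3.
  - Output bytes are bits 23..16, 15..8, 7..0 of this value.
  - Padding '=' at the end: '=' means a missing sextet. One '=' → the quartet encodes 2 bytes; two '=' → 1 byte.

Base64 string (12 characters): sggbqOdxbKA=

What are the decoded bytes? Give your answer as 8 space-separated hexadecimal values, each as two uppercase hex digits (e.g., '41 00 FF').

After char 0 ('s'=44): chars_in_quartet=1 acc=0x2C bytes_emitted=0
After char 1 ('g'=32): chars_in_quartet=2 acc=0xB20 bytes_emitted=0
After char 2 ('g'=32): chars_in_quartet=3 acc=0x2C820 bytes_emitted=0
After char 3 ('b'=27): chars_in_quartet=4 acc=0xB2081B -> emit B2 08 1B, reset; bytes_emitted=3
After char 4 ('q'=42): chars_in_quartet=1 acc=0x2A bytes_emitted=3
After char 5 ('O'=14): chars_in_quartet=2 acc=0xA8E bytes_emitted=3
After char 6 ('d'=29): chars_in_quartet=3 acc=0x2A39D bytes_emitted=3
After char 7 ('x'=49): chars_in_quartet=4 acc=0xA8E771 -> emit A8 E7 71, reset; bytes_emitted=6
After char 8 ('b'=27): chars_in_quartet=1 acc=0x1B bytes_emitted=6
After char 9 ('K'=10): chars_in_quartet=2 acc=0x6CA bytes_emitted=6
After char 10 ('A'=0): chars_in_quartet=3 acc=0x1B280 bytes_emitted=6
Padding '=': partial quartet acc=0x1B280 -> emit 6C A0; bytes_emitted=8

Answer: B2 08 1B A8 E7 71 6C A0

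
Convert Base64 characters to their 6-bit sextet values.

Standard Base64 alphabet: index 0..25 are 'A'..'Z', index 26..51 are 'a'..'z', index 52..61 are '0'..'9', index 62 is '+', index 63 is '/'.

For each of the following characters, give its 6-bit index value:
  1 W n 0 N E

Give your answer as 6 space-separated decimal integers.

Answer: 53 22 39 52 13 4

Derivation:
'1': 0..9 range, 52 + ord('1') − ord('0') = 53
'W': A..Z range, ord('W') − ord('A') = 22
'n': a..z range, 26 + ord('n') − ord('a') = 39
'0': 0..9 range, 52 + ord('0') − ord('0') = 52
'N': A..Z range, ord('N') − ord('A') = 13
'E': A..Z range, ord('E') − ord('A') = 4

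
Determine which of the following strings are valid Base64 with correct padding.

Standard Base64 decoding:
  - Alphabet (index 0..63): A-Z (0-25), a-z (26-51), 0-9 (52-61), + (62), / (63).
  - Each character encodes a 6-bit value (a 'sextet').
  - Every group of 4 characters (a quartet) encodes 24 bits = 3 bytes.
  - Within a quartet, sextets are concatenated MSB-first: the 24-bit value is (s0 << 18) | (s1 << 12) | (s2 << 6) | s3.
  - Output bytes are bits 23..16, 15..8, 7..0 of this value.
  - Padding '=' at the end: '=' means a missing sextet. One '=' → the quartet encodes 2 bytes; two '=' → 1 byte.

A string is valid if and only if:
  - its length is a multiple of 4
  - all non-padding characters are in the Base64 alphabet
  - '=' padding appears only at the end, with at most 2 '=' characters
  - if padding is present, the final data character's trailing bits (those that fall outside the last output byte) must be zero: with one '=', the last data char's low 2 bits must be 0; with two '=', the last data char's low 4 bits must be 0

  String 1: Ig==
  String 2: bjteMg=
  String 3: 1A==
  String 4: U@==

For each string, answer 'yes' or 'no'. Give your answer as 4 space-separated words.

String 1: 'Ig==' → valid
String 2: 'bjteMg=' → invalid (len=7 not mult of 4)
String 3: '1A==' → valid
String 4: 'U@==' → invalid (bad char(s): ['@'])

Answer: yes no yes no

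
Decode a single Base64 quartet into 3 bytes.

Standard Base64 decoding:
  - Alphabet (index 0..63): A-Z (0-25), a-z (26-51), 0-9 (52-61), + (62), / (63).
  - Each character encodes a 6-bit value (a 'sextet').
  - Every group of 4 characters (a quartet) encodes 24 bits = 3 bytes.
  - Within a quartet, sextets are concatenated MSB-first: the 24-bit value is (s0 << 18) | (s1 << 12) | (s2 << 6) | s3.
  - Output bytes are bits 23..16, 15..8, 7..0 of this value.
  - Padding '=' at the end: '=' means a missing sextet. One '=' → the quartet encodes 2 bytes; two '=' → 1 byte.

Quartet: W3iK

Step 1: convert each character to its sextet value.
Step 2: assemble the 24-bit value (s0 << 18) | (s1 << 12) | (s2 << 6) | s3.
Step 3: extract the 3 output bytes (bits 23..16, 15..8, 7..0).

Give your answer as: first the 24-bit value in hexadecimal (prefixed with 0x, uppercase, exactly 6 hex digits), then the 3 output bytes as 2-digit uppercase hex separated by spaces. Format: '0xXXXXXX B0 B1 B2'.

Answer: 0x5B788A 5B 78 8A

Derivation:
Sextets: W=22, 3=55, i=34, K=10
24-bit: (22<<18) | (55<<12) | (34<<6) | 10
      = 0x580000 | 0x037000 | 0x000880 | 0x00000A
      = 0x5B788A
Bytes: (v>>16)&0xFF=5B, (v>>8)&0xFF=78, v&0xFF=8A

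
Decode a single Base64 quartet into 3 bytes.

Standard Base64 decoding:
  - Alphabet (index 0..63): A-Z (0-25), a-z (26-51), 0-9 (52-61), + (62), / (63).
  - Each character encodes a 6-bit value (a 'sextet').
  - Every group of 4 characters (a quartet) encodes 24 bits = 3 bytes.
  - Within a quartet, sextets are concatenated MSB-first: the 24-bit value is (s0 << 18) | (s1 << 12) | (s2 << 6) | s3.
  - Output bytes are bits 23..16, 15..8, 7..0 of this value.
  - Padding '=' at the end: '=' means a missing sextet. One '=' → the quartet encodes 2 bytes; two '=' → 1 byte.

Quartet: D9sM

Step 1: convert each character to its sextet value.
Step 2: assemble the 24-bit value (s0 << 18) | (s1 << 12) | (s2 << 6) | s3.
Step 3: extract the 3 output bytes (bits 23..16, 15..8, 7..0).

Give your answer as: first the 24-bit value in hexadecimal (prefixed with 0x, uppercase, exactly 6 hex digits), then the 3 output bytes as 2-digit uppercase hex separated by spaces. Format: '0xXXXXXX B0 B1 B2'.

Sextets: D=3, 9=61, s=44, M=12
24-bit: (3<<18) | (61<<12) | (44<<6) | 12
      = 0x0C0000 | 0x03D000 | 0x000B00 | 0x00000C
      = 0x0FDB0C
Bytes: (v>>16)&0xFF=0F, (v>>8)&0xFF=DB, v&0xFF=0C

Answer: 0x0FDB0C 0F DB 0C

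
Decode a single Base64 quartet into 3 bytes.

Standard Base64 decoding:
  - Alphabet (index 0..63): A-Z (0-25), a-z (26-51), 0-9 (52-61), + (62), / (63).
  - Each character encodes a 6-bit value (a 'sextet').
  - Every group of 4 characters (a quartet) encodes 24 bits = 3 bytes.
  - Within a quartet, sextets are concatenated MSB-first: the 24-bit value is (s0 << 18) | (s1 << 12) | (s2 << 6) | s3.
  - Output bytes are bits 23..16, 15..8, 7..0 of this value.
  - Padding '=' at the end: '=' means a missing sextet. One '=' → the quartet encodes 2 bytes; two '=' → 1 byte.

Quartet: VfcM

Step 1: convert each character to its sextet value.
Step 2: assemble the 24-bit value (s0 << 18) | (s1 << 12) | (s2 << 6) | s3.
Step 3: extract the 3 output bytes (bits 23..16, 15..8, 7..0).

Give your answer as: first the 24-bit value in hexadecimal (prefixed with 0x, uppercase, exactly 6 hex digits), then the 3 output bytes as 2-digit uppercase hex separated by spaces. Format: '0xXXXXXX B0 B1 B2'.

Sextets: V=21, f=31, c=28, M=12
24-bit: (21<<18) | (31<<12) | (28<<6) | 12
      = 0x540000 | 0x01F000 | 0x000700 | 0x00000C
      = 0x55F70C
Bytes: (v>>16)&0xFF=55, (v>>8)&0xFF=F7, v&0xFF=0C

Answer: 0x55F70C 55 F7 0C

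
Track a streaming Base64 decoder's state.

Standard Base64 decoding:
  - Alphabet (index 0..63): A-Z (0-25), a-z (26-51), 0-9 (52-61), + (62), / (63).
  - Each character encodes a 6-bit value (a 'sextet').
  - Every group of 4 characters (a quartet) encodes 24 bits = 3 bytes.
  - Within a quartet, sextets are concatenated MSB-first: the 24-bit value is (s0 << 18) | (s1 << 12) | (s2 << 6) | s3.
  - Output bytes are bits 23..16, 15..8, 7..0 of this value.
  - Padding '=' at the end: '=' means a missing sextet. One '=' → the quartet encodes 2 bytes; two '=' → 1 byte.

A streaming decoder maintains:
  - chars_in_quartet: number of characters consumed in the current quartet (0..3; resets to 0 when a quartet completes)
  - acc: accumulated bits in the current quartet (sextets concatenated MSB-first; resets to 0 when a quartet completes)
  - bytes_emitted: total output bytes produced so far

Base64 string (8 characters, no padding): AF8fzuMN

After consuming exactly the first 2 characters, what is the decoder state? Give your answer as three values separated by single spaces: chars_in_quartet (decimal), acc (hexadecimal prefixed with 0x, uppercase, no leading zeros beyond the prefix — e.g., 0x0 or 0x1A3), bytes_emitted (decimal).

Answer: 2 0x5 0

Derivation:
After char 0 ('A'=0): chars_in_quartet=1 acc=0x0 bytes_emitted=0
After char 1 ('F'=5): chars_in_quartet=2 acc=0x5 bytes_emitted=0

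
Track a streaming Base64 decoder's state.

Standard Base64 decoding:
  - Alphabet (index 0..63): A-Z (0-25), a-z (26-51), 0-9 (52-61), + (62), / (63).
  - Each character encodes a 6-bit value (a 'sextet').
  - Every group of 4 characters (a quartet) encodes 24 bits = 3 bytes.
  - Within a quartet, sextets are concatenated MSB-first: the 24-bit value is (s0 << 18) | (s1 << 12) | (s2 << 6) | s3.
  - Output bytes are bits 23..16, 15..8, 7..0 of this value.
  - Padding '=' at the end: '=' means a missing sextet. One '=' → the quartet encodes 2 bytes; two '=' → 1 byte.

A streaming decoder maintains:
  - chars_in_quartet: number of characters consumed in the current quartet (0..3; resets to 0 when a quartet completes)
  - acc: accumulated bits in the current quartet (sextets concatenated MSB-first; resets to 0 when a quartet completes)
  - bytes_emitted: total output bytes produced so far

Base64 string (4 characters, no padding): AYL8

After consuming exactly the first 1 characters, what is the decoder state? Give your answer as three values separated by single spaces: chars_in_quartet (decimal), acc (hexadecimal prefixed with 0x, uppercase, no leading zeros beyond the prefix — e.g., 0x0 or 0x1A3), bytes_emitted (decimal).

Answer: 1 0x0 0

Derivation:
After char 0 ('A'=0): chars_in_quartet=1 acc=0x0 bytes_emitted=0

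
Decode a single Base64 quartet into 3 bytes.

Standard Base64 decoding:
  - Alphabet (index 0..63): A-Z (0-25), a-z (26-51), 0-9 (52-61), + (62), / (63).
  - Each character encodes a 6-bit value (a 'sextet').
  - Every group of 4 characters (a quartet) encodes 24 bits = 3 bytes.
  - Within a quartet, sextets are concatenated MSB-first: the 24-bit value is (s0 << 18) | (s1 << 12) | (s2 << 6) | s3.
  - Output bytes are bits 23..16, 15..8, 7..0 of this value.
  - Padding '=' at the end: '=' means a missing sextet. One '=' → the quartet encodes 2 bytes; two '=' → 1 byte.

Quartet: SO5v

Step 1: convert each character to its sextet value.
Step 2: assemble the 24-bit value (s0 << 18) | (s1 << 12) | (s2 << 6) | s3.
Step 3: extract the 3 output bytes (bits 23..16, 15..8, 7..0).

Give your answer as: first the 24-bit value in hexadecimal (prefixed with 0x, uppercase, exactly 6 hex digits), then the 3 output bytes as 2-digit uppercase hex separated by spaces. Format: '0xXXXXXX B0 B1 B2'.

Answer: 0x48EE6F 48 EE 6F

Derivation:
Sextets: S=18, O=14, 5=57, v=47
24-bit: (18<<18) | (14<<12) | (57<<6) | 47
      = 0x480000 | 0x00E000 | 0x000E40 | 0x00002F
      = 0x48EE6F
Bytes: (v>>16)&0xFF=48, (v>>8)&0xFF=EE, v&0xFF=6F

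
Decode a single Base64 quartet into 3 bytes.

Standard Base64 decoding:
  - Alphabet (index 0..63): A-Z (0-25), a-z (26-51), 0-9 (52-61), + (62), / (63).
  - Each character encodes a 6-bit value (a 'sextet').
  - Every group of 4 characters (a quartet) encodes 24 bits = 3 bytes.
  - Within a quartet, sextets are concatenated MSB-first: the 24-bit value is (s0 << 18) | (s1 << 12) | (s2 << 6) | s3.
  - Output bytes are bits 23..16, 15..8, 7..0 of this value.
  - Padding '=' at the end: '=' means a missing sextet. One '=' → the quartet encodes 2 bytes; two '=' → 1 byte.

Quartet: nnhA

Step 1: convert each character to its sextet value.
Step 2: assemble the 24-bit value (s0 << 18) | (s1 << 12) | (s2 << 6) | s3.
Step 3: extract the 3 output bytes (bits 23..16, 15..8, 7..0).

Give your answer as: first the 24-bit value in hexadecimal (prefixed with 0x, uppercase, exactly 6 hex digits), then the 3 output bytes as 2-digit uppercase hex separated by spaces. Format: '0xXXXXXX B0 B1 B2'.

Answer: 0x9E7840 9E 78 40

Derivation:
Sextets: n=39, n=39, h=33, A=0
24-bit: (39<<18) | (39<<12) | (33<<6) | 0
      = 0x9C0000 | 0x027000 | 0x000840 | 0x000000
      = 0x9E7840
Bytes: (v>>16)&0xFF=9E, (v>>8)&0xFF=78, v&0xFF=40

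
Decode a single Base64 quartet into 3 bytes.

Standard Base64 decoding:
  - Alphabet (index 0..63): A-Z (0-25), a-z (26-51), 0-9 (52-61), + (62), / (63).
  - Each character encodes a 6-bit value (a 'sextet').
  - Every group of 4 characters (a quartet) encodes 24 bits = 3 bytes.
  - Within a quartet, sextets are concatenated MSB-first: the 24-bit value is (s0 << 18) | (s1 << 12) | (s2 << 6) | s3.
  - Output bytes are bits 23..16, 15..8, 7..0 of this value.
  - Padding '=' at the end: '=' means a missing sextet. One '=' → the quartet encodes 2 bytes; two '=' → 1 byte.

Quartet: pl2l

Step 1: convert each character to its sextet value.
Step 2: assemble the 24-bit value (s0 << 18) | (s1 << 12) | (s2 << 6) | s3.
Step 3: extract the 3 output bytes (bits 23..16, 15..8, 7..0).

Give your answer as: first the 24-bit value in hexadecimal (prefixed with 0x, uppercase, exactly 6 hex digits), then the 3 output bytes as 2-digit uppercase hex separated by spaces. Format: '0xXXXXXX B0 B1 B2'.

Sextets: p=41, l=37, 2=54, l=37
24-bit: (41<<18) | (37<<12) | (54<<6) | 37
      = 0xA40000 | 0x025000 | 0x000D80 | 0x000025
      = 0xA65DA5
Bytes: (v>>16)&0xFF=A6, (v>>8)&0xFF=5D, v&0xFF=A5

Answer: 0xA65DA5 A6 5D A5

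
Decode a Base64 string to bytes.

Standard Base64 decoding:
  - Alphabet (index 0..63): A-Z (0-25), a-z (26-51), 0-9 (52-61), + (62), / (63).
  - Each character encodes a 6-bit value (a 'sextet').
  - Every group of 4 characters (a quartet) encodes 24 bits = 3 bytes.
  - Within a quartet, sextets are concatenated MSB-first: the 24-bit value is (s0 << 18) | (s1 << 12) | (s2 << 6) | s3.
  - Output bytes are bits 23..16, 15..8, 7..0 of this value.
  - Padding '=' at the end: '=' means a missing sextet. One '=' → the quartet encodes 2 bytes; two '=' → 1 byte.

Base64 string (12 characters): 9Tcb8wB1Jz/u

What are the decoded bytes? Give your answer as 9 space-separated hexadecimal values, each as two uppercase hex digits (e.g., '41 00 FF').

Answer: F5 37 1B F3 00 75 27 3F EE

Derivation:
After char 0 ('9'=61): chars_in_quartet=1 acc=0x3D bytes_emitted=0
After char 1 ('T'=19): chars_in_quartet=2 acc=0xF53 bytes_emitted=0
After char 2 ('c'=28): chars_in_quartet=3 acc=0x3D4DC bytes_emitted=0
After char 3 ('b'=27): chars_in_quartet=4 acc=0xF5371B -> emit F5 37 1B, reset; bytes_emitted=3
After char 4 ('8'=60): chars_in_quartet=1 acc=0x3C bytes_emitted=3
After char 5 ('w'=48): chars_in_quartet=2 acc=0xF30 bytes_emitted=3
After char 6 ('B'=1): chars_in_quartet=3 acc=0x3CC01 bytes_emitted=3
After char 7 ('1'=53): chars_in_quartet=4 acc=0xF30075 -> emit F3 00 75, reset; bytes_emitted=6
After char 8 ('J'=9): chars_in_quartet=1 acc=0x9 bytes_emitted=6
After char 9 ('z'=51): chars_in_quartet=2 acc=0x273 bytes_emitted=6
After char 10 ('/'=63): chars_in_quartet=3 acc=0x9CFF bytes_emitted=6
After char 11 ('u'=46): chars_in_quartet=4 acc=0x273FEE -> emit 27 3F EE, reset; bytes_emitted=9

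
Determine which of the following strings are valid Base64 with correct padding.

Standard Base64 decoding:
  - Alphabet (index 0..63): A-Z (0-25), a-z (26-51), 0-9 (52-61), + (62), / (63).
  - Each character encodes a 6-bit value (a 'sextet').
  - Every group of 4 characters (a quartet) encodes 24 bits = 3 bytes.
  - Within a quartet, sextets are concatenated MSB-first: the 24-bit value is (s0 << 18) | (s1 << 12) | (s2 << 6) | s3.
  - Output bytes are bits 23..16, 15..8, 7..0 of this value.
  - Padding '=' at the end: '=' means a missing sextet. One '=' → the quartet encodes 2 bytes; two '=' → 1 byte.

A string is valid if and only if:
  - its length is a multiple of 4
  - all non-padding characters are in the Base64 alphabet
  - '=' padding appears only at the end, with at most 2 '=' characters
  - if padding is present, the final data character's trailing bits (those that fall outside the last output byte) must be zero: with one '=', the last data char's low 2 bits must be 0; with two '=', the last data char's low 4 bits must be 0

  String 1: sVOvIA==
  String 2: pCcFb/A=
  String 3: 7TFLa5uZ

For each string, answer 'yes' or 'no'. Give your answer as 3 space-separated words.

Answer: yes yes yes

Derivation:
String 1: 'sVOvIA==' → valid
String 2: 'pCcFb/A=' → valid
String 3: '7TFLa5uZ' → valid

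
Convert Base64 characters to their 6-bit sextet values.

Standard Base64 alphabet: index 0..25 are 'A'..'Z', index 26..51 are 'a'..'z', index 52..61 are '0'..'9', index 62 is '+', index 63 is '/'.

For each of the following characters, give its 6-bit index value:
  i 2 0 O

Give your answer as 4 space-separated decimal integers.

'i': a..z range, 26 + ord('i') − ord('a') = 34
'2': 0..9 range, 52 + ord('2') − ord('0') = 54
'0': 0..9 range, 52 + ord('0') − ord('0') = 52
'O': A..Z range, ord('O') − ord('A') = 14

Answer: 34 54 52 14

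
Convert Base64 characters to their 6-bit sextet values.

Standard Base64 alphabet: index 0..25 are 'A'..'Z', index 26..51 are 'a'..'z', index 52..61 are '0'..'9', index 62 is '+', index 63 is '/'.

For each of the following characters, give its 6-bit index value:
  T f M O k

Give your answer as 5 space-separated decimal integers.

'T': A..Z range, ord('T') − ord('A') = 19
'f': a..z range, 26 + ord('f') − ord('a') = 31
'M': A..Z range, ord('M') − ord('A') = 12
'O': A..Z range, ord('O') − ord('A') = 14
'k': a..z range, 26 + ord('k') − ord('a') = 36

Answer: 19 31 12 14 36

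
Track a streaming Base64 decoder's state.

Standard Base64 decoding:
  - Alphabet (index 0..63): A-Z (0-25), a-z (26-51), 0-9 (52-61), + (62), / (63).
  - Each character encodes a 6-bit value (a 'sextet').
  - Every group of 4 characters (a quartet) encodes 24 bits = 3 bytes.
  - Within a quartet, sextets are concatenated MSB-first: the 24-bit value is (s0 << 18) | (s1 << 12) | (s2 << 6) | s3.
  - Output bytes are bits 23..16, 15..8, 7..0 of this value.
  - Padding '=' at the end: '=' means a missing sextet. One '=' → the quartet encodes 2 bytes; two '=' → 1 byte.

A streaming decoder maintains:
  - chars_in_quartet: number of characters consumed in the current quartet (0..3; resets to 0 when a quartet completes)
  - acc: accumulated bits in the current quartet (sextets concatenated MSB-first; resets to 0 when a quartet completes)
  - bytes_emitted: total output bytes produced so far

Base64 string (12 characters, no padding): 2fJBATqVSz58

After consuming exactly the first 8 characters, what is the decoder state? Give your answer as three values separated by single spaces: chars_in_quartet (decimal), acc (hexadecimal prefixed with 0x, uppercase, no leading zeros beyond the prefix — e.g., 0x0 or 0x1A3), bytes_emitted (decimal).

Answer: 0 0x0 6

Derivation:
After char 0 ('2'=54): chars_in_quartet=1 acc=0x36 bytes_emitted=0
After char 1 ('f'=31): chars_in_quartet=2 acc=0xD9F bytes_emitted=0
After char 2 ('J'=9): chars_in_quartet=3 acc=0x367C9 bytes_emitted=0
After char 3 ('B'=1): chars_in_quartet=4 acc=0xD9F241 -> emit D9 F2 41, reset; bytes_emitted=3
After char 4 ('A'=0): chars_in_quartet=1 acc=0x0 bytes_emitted=3
After char 5 ('T'=19): chars_in_quartet=2 acc=0x13 bytes_emitted=3
After char 6 ('q'=42): chars_in_quartet=3 acc=0x4EA bytes_emitted=3
After char 7 ('V'=21): chars_in_quartet=4 acc=0x13A95 -> emit 01 3A 95, reset; bytes_emitted=6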